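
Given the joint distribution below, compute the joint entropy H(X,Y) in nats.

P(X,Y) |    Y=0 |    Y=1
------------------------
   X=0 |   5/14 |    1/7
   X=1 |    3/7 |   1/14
1.1973 nats

Joint entropy is H(X,Y) = -Σ_{x,y} p(x,y) log p(x,y).

Summing over all non-zero entries:
H(X,Y) = -[5/14·log_e(5/14) + 1/7·log_e(1/7) + 3/7·log_e(3/7) + 1/14·log_e(1/14)]
H(X,Y) = 1.1973 nats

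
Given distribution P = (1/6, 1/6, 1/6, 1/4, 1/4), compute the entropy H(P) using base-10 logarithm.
0.6901 dits

Shannon entropy is H(X) = -Σ p(x) log p(x).

For P = (1/6, 1/6, 1/6, 1/4, 1/4):
H = -1/6 × log_10(1/6) -1/6 × log_10(1/6) -1/6 × log_10(1/6) -1/4 × log_10(1/4) -1/4 × log_10(1/4)
H = 0.6901 dits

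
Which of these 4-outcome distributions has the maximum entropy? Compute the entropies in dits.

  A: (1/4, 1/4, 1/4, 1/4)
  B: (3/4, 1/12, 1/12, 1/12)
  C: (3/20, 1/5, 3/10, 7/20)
A

For a discrete distribution over n outcomes, entropy is maximized by the uniform distribution.

Computing entropies:
H(A) = 0.6021 dits
H(B) = 0.3635 dits
H(C) = 0.5798 dits

The uniform distribution (where all probabilities equal 1/4) achieves the maximum entropy of log_10(4) = 0.6021 dits.

Distribution A has the highest entropy.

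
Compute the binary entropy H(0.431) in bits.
0.9862 bits

The binary entropy function is:
H(p) = -p log(p) - (1-p) log(1-p)

H(0.431) = -0.431 × log_2(0.431) - 0.569 × log_2(0.569)
H(0.431) = 0.9862 bits

Note: Binary entropy is maximized at p=0.5 (H=1 bit) and minimized at p=0 or p=1 (H=0).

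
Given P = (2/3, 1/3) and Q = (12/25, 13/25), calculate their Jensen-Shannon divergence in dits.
0.0078 dits

Jensen-Shannon divergence is:
JSD(P||Q) = 0.5 × D_KL(P||M) + 0.5 × D_KL(Q||M)
where M = 0.5 × (P + Q) is the mixture distribution.

M = 0.5 × (2/3, 1/3) + 0.5 × (12/25, 13/25) = (0.573333, 0.426667)

D_KL(P||M) = 0.0079 dits
D_KL(Q||M) = 0.0076 dits

JSD(P||Q) = 0.5 × 0.0079 + 0.5 × 0.0076 = 0.0078 dits

Unlike KL divergence, JSD is symmetric and bounded: 0 ≤ JSD ≤ log(2).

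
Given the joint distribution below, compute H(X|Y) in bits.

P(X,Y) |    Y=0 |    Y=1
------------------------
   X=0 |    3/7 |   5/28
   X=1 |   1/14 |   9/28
0.7660 bits

Using the chain rule: H(X|Y) = H(X,Y) - H(Y)

First, compute H(X,Y) = 1.7660 bits

Marginal P(Y) = (1/2, 1/2)
H(Y) = 1.0000 bits

H(X|Y) = H(X,Y) - H(Y) = 1.7660 - 1.0000 = 0.7660 bits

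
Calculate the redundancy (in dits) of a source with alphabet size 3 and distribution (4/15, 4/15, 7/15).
0.0165 dits

Redundancy measures how far a source is from maximum entropy:
R = H_max - H(X)

Maximum entropy for 3 symbols: H_max = log_10(3) = 0.4771 dits
Actual entropy: H(X) = 0.4606 dits
Redundancy: R = 0.4771 - 0.4606 = 0.0165 dits

This redundancy represents potential for compression: the source could be compressed by 0.0165 dits per symbol.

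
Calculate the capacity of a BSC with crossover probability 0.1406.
0.4142 bits

For a binary symmetric channel (BSC) with error probability p:
Capacity C = 1 - H(p) bits per symbol

where H(p) = -p log₂(p) - (1-p) log₂(1-p) is the binary entropy function.

H(0.1406) = 0.5858 bits
C = 1 - 0.5858 = 0.4142 bits per symbol

This means we can reliably transmit up to 0.4142 bits of information per channel use.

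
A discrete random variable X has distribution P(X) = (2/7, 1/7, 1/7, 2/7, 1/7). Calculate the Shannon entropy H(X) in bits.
2.2359 bits

Shannon entropy is H(X) = -Σ p(x) log p(x).

For P = (2/7, 1/7, 1/7, 2/7, 1/7):
H = -2/7 × log_2(2/7) -1/7 × log_2(1/7) -1/7 × log_2(1/7) -2/7 × log_2(2/7) -1/7 × log_2(1/7)
H = 2.2359 bits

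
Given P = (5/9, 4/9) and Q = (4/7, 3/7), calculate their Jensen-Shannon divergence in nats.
0.0001 nats

Jensen-Shannon divergence is:
JSD(P||Q) = 0.5 × D_KL(P||M) + 0.5 × D_KL(Q||M)
where M = 0.5 × (P + Q) is the mixture distribution.

M = 0.5 × (5/9, 4/9) + 0.5 × (4/7, 3/7) = (0.563492, 0.436508)

D_KL(P||M) = 0.0001 nats
D_KL(Q||M) = 0.0001 nats

JSD(P||Q) = 0.5 × 0.0001 + 0.5 × 0.0001 = 0.0001 nats

Unlike KL divergence, JSD is symmetric and bounded: 0 ≤ JSD ≤ log(2).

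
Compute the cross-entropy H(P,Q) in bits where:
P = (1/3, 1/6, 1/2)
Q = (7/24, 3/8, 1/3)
1.6209 bits

Cross-entropy: H(P,Q) = -Σ p(x) log q(x)

Alternatively: H(P,Q) = H(P) + D_KL(P||Q)
H(P) = 1.4591 bits
D_KL(P||Q) = 0.1617 bits

H(P,Q) = 1.4591 + 0.1617 = 1.6209 bits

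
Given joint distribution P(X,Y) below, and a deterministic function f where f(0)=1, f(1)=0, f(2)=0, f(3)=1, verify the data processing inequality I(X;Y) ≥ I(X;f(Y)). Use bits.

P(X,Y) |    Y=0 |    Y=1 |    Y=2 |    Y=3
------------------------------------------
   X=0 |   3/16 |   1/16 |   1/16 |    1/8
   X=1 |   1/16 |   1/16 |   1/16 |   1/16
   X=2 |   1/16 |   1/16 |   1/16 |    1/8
I(X;Y) = 0.0478, I(X;f(Y)) = 0.0234, inequality holds: 0.0478 ≥ 0.0234

Data Processing Inequality: For any Markov chain X → Y → Z, we have I(X;Y) ≥ I(X;Z).

Here Z = f(Y) is a deterministic function of Y, forming X → Y → Z.

Original I(X;Y) = 0.0478 bits

After applying f:
P(X,Z) where Z=f(Y):
- P(X,Z=0) = P(X,Y=1) + P(X,Y=2)
- P(X,Z=1) = P(X,Y=0) + P(X,Y=3)

I(X;Z) = I(X;f(Y)) = 0.0234 bits

Verification: 0.0478 ≥ 0.0234 ✓

Information cannot be created by processing; the function f can only lose information about X.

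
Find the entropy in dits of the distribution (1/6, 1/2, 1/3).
0.4392 dits

Shannon entropy is H(X) = -Σ p(x) log p(x).

For P = (1/6, 1/2, 1/3):
H = -1/6 × log_10(1/6) -1/2 × log_10(1/2) -1/3 × log_10(1/3)
H = 0.4392 dits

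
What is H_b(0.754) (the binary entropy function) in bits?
0.8049 bits

The binary entropy function is:
H(p) = -p log(p) - (1-p) log(1-p)

H(0.754) = -0.754 × log_2(0.754) - 0.246 × log_2(0.246)
H(0.754) = 0.8049 bits

Note: Binary entropy is maximized at p=0.5 (H=1 bit) and minimized at p=0 or p=1 (H=0).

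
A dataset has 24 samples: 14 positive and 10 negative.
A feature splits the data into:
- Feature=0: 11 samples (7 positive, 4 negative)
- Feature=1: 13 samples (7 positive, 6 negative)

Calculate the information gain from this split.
0.0071 bits

Information Gain = H(Y) - H(Y|Feature)

Before split:
P(positive) = 14/24 = 0.5833
H(Y) = 0.9799 bits

After split:
Feature=0: H = 0.9457 bits (weight = 11/24)
Feature=1: H = 0.9957 bits (weight = 13/24)
H(Y|Feature) = (11/24)×0.9457 + (13/24)×0.9957 = 0.9728 bits

Information Gain = 0.9799 - 0.9728 = 0.0071 bits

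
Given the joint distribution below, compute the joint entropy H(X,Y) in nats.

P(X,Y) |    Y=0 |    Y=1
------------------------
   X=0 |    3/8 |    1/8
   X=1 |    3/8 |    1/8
1.2555 nats

Joint entropy is H(X,Y) = -Σ_{x,y} p(x,y) log p(x,y).

Summing over all non-zero entries:
H(X,Y) = -[3/8·log_e(3/8) + 1/8·log_e(1/8) + 3/8·log_e(3/8) + 1/8·log_e(1/8)]
H(X,Y) = 1.2555 nats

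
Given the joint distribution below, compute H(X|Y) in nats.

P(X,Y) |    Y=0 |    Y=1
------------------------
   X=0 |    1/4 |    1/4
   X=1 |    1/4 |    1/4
0.6931 nats

Using the chain rule: H(X|Y) = H(X,Y) - H(Y)

First, compute H(X,Y) = 1.3863 nats

Marginal P(Y) = (1/2, 1/2)
H(Y) = 0.6931 nats

H(X|Y) = H(X,Y) - H(Y) = 1.3863 - 0.6931 = 0.6931 nats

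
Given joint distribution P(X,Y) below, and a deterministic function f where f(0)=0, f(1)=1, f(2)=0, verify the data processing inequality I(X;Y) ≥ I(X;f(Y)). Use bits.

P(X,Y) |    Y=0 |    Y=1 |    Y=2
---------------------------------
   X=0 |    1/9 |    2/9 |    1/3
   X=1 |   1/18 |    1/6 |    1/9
I(X;Y) = 0.0215, I(X;f(Y)) = 0.0185, inequality holds: 0.0215 ≥ 0.0185

Data Processing Inequality: For any Markov chain X → Y → Z, we have I(X;Y) ≥ I(X;Z).

Here Z = f(Y) is a deterministic function of Y, forming X → Y → Z.

Original I(X;Y) = 0.0215 bits

After applying f:
P(X,Z) where Z=f(Y):
- P(X,Z=0) = P(X,Y=0) + P(X,Y=2)
- P(X,Z=1) = P(X,Y=1)

I(X;Z) = I(X;f(Y)) = 0.0185 bits

Verification: 0.0215 ≥ 0.0185 ✓

Information cannot be created by processing; the function f can only lose information about X.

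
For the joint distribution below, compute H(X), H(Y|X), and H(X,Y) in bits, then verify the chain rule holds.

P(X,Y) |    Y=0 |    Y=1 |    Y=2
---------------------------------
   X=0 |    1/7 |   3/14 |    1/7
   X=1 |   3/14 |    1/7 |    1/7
H(X,Y) = 2.5567, H(X) = 1.0000, H(Y|X) = 1.5567 (all in bits)

Chain rule: H(X,Y) = H(X) + H(Y|X)

Left side — joint entropy directly:
H(X,Y) = -Σ p(x,y) log p(x,y) = 2.5567 bits

Right side — compute H(Y|X) from the conditional distributions:
P(X) = (1/2, 1/2), so H(X) = 1.0000 bits
H(Y|X) = Σ_x P(X=x) · H(Y|X=x):
  P(Y|X=0) = (2/7, 3/7, 2/7), H(Y|X=0) = 1.5567, weight P(X=0) = 1/2
  P(Y|X=1) = (3/7, 2/7, 2/7), H(Y|X=1) = 1.5567, weight P(X=1) = 1/2
H(Y|X) = 1.5567 bits

H(X) + H(Y|X) = 1.0000 + 1.5567 = 2.5567 bits

Both sides equal 2.5567 bits. ✓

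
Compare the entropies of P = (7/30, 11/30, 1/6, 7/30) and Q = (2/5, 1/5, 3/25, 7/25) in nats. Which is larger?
P

Computing entropies in nats:
H(P) = 1.3456
H(Q) = 1.2993

Distribution P has higher entropy.

Intuition: The distribution closer to uniform (more spread out) has higher entropy.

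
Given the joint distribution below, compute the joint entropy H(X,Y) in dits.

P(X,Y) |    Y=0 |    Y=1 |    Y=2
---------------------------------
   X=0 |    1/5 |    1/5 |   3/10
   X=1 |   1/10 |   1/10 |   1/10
0.7365 dits

Joint entropy is H(X,Y) = -Σ_{x,y} p(x,y) log p(x,y).

Summing over all non-zero entries:
H(X,Y) = -[1/5·log_10(1/5) + 1/5·log_10(1/5) + 3/10·log_10(3/10) + 1/10·log_10(1/10) + 1/10·log_10(1/10) + 1/10·log_10(1/10)]
H(X,Y) = 0.7365 dits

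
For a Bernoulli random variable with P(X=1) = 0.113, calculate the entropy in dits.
0.1532 dits

The binary entropy function is:
H(p) = -p log(p) - (1-p) log(1-p)

H(0.113) = -0.113 × log_10(0.113) - 0.887 × log_10(0.887)
H(0.113) = 0.1532 dits

Note: Binary entropy is maximized at p=0.5 (H=1 bit) and minimized at p=0 or p=1 (H=0).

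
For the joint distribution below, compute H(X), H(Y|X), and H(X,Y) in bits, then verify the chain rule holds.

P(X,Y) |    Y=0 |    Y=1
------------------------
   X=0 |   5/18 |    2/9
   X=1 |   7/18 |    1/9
H(X,Y) = 1.8776, H(X) = 1.0000, H(Y|X) = 0.8776 (all in bits)

Chain rule: H(X,Y) = H(X) + H(Y|X)

Left side — joint entropy directly:
H(X,Y) = -Σ p(x,y) log p(x,y) = 1.8776 bits

Right side — compute H(Y|X) from the conditional distributions:
P(X) = (1/2, 1/2), so H(X) = 1.0000 bits
H(Y|X) = Σ_x P(X=x) · H(Y|X=x):
  P(Y|X=0) = (5/9, 4/9), H(Y|X=0) = 0.9911, weight P(X=0) = 1/2
  P(Y|X=1) = (7/9, 2/9), H(Y|X=1) = 0.7642, weight P(X=1) = 1/2
H(Y|X) = 0.8776 bits

H(X) + H(Y|X) = 1.0000 + 0.8776 = 1.8776 bits

Both sides equal 1.8776 bits. ✓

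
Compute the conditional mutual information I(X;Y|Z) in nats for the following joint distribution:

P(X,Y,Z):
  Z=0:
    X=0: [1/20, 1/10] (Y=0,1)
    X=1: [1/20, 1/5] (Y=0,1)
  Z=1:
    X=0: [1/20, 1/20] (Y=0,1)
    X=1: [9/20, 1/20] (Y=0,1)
0.0428 nats

Conditional mutual information: I(X;Y|Z) = H(X|Z) + H(Y|Z) - H(X,Y|Z)

H(Z) = 0.6730
H(X,Z) = 1.2080 → H(X|Z) = 0.5350
H(Y,Z) = 1.1683 → H(Y|Z) = 0.4953
H(X,Y,Z) = 1.6604 → H(X,Y|Z) = 0.9874

I(X;Y|Z) = 0.5350 + 0.4953 - 0.9874 = 0.0428 nats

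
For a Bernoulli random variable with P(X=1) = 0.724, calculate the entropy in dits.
0.2559 dits

The binary entropy function is:
H(p) = -p log(p) - (1-p) log(1-p)

H(0.724) = -0.724 × log_10(0.724) - 0.276 × log_10(0.276)
H(0.724) = 0.2559 dits

Note: Binary entropy is maximized at p=0.5 (H=1 bit) and minimized at p=0 or p=1 (H=0).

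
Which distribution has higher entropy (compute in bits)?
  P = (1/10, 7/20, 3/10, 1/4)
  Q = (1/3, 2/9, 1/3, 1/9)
Q

Computing entropies in bits:
H(P) = 1.8834
H(Q) = 1.8911

Distribution Q has higher entropy.

Intuition: The distribution closer to uniform (more spread out) has higher entropy.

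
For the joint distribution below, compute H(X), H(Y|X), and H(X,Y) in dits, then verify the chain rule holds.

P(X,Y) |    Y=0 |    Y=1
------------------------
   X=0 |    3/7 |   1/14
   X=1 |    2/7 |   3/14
H(X,Y) = 0.5384, H(X) = 0.3010, H(Y|X) = 0.2373 (all in dits)

Chain rule: H(X,Y) = H(X) + H(Y|X)

Left side — joint entropy directly:
H(X,Y) = -Σ p(x,y) log p(x,y) = 0.5384 dits

Right side — compute H(Y|X) from the conditional distributions:
P(X) = (1/2, 1/2), so H(X) = 0.3010 dits
H(Y|X) = Σ_x P(X=x) · H(Y|X=x):
  P(Y|X=0) = (6/7, 1/7), H(Y|X=0) = 0.1781, weight P(X=0) = 1/2
  P(Y|X=1) = (4/7, 3/7), H(Y|X=1) = 0.2966, weight P(X=1) = 1/2
H(Y|X) = 0.2373 dits

H(X) + H(Y|X) = 0.3010 + 0.2373 = 0.5384 dits

Both sides equal 0.5384 dits. ✓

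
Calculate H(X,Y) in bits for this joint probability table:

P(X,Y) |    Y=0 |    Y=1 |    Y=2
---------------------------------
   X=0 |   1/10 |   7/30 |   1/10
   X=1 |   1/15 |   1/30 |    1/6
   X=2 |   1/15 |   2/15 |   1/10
2.9894 bits

Joint entropy is H(X,Y) = -Σ_{x,y} p(x,y) log p(x,y).

Summing over all non-zero entries:
H(X,Y) = -[1/10·log_2(1/10) + 7/30·log_2(7/30) + 1/10·log_2(1/10) + 1/15·log_2(1/15) + 1/30·log_2(1/30) + 1/6·log_2(1/6) + 1/15·log_2(1/15) + 2/15·log_2(2/15) + 1/10·log_2(1/10)]
H(X,Y) = 2.9894 bits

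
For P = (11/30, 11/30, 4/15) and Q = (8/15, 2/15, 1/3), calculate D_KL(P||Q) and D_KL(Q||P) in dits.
D_KL(P||Q) = 0.0756, D_KL(Q||P) = 0.0605

KL divergence is not symmetric: D_KL(P||Q) ≠ D_KL(Q||P) in general.

D_KL(P||Q) = 0.0756 dits
D_KL(Q||P) = 0.0605 dits

No, they are not equal!

This asymmetry is why KL divergence is not a true distance metric.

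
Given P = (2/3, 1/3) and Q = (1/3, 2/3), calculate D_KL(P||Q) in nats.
0.2310 nats

KL divergence: D_KL(P||Q) = Σ p(x) log(p(x)/q(x))

Computing term by term:
  x=0: 2/3 × log_e[(2/3)/(1/3)] = 2/3 × 0.6931 = 0.4621
  x=1: 1/3 × log_e[(1/3)/(2/3)] = 1/3 × -0.6931 = -0.2310

D_KL(P||Q) = 0.2310 nats

Note: KL divergence is always non-negative and equals 0 iff P = Q.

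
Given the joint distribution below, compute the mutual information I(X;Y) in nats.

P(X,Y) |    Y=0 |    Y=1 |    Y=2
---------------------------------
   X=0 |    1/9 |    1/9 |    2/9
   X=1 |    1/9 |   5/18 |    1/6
0.0347 nats

Mutual information: I(X;Y) = H(X) + H(Y) - H(X,Y)

Marginals:
P(X) = (4/9, 5/9), H(X) = 0.6870 nats
P(Y) = (2/9, 7/18, 7/18), H(Y) = 1.0688 nats

Joint entropy: H(X,Y) = 1.7211 nats

I(X;Y) = 0.6870 + 1.0688 - 1.7211 = 0.0347 nats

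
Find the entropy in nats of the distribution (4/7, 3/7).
0.6829 nats

Shannon entropy is H(X) = -Σ p(x) log p(x).

For P = (4/7, 3/7):
H = -4/7 × log_e(4/7) -3/7 × log_e(3/7)
H = 0.6829 nats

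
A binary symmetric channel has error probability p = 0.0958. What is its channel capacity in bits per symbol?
0.5445 bits

For a binary symmetric channel (BSC) with error probability p:
Capacity C = 1 - H(p) bits per symbol

where H(p) = -p log₂(p) - (1-p) log₂(1-p) is the binary entropy function.

H(0.0958) = 0.4555 bits
C = 1 - 0.4555 = 0.5445 bits per symbol

This means we can reliably transmit up to 0.5445 bits of information per channel use.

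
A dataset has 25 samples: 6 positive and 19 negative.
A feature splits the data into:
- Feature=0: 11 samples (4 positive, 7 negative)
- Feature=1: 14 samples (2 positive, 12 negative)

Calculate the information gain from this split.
0.0476 bits

Information Gain = H(Y) - H(Y|Feature)

Before split:
P(positive) = 6/25 = 0.2400
H(Y) = 0.7950 bits

After split:
Feature=0: H = 0.9457 bits (weight = 11/25)
Feature=1: H = 0.5917 bits (weight = 14/25)
H(Y|Feature) = (11/25)×0.9457 + (14/25)×0.5917 = 0.7474 bits

Information Gain = 0.7950 - 0.7474 = 0.0476 bits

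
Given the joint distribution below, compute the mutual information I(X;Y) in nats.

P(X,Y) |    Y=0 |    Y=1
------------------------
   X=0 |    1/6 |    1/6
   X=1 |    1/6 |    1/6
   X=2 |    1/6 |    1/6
0.0000 nats

Mutual information: I(X;Y) = H(X) + H(Y) - H(X,Y)

Marginals:
P(X) = (1/3, 1/3, 1/3), H(X) = 1.0986 nats
P(Y) = (1/2, 1/2), H(Y) = 0.6931 nats

Joint entropy: H(X,Y) = 1.7918 nats

I(X;Y) = 1.0986 + 0.6931 - 1.7918 = 0.0000 nats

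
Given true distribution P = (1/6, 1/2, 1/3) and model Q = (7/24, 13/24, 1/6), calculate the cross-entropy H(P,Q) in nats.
1.1092 nats

Cross-entropy: H(P,Q) = -Σ p(x) log q(x)

Alternatively: H(P,Q) = H(P) + D_KL(P||Q)
H(P) = 1.0114 nats
D_KL(P||Q) = 0.0978 nats

H(P,Q) = 1.0114 + 0.0978 = 1.1092 nats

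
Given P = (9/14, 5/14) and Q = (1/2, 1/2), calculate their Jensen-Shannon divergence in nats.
0.0105 nats

Jensen-Shannon divergence is:
JSD(P||Q) = 0.5 × D_KL(P||M) + 0.5 × D_KL(Q||M)
where M = 0.5 × (P + Q) is the mixture distribution.

M = 0.5 × (9/14, 5/14) + 0.5 × (1/2, 1/2) = (4/7, 3/7)

D_KL(P||M) = 0.0106 nats
D_KL(Q||M) = 0.0103 nats

JSD(P||Q) = 0.5 × 0.0106 + 0.5 × 0.0103 = 0.0105 nats

Unlike KL divergence, JSD is symmetric and bounded: 0 ≤ JSD ≤ log(2).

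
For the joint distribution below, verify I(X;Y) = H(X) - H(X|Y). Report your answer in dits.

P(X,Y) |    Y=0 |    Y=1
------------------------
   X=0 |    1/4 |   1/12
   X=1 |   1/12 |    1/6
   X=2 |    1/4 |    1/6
I(X;Y) = 0.0227 dits

Mutual information has multiple equivalent forms:
- I(X;Y) = H(X) - H(X|Y)
- I(X;Y) = H(Y) - H(Y|X)
- I(X;Y) = H(X) + H(Y) - H(X,Y)

Computing all quantities:
H(X) = 0.4680, H(Y) = 0.2950, H(X,Y) = 0.7403
H(X|Y) = 0.4453, H(Y|X) = 0.2723

Verification:
H(X) - H(X|Y) = 0.4680 - 0.4453 = 0.0227
H(Y) - H(Y|X) = 0.2950 - 0.2723 = 0.0227
H(X) + H(Y) - H(X,Y) = 0.4680 + 0.2950 - 0.7403 = 0.0227

All forms give I(X;Y) = 0.0227 dits. ✓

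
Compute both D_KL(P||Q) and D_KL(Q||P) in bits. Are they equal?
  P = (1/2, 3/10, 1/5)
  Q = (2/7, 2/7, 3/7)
D_KL(P||Q) = 0.2049, D_KL(Q||P) = 0.2204

KL divergence is not symmetric: D_KL(P||Q) ≠ D_KL(Q||P) in general.

D_KL(P||Q) = 0.2049 bits
D_KL(Q||P) = 0.2204 bits

No, they are not equal!

This asymmetry is why KL divergence is not a true distance metric.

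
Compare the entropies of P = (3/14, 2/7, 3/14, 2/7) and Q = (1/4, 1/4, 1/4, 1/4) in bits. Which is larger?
Q

Computing entropies in bits:
H(P) = 1.9852
H(Q) = 2.0000

Distribution Q has higher entropy.

Intuition: The distribution closer to uniform (more spread out) has higher entropy.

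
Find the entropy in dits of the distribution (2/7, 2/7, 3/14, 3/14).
0.5976 dits

Shannon entropy is H(X) = -Σ p(x) log p(x).

For P = (2/7, 2/7, 3/14, 3/14):
H = -2/7 × log_10(2/7) -2/7 × log_10(2/7) -3/14 × log_10(3/14) -3/14 × log_10(3/14)
H = 0.5976 dits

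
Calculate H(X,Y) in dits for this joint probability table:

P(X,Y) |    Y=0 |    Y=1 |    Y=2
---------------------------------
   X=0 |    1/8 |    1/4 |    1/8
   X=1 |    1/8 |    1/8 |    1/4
0.7526 dits

Joint entropy is H(X,Y) = -Σ_{x,y} p(x,y) log p(x,y).

Summing over all non-zero entries:
H(X,Y) = -[1/8·log_10(1/8) + 1/4·log_10(1/4) + 1/8·log_10(1/8) + 1/8·log_10(1/8) + 1/8·log_10(1/8) + 1/4·log_10(1/4)]
H(X,Y) = 0.7526 dits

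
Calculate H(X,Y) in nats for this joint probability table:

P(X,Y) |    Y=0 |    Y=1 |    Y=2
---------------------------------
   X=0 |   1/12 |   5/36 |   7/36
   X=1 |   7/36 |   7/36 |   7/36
1.7549 nats

Joint entropy is H(X,Y) = -Σ_{x,y} p(x,y) log p(x,y).

Summing over all non-zero entries:
H(X,Y) = -[1/12·log_e(1/12) + 5/36·log_e(5/36) + 7/36·log_e(7/36) + 7/36·log_e(7/36) + 7/36·log_e(7/36) + 7/36·log_e(7/36)]
H(X,Y) = 1.7549 nats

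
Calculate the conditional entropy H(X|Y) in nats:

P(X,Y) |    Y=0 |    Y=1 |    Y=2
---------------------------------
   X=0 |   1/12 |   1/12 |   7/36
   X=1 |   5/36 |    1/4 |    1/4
0.6390 nats

Using the chain rule: H(X|Y) = H(X,Y) - H(Y)

First, compute H(X,Y) = 1.6999 nats

Marginal P(Y) = (2/9, 1/3, 4/9)
H(Y) = 1.0609 nats

H(X|Y) = H(X,Y) - H(Y) = 1.6999 - 1.0609 = 0.6390 nats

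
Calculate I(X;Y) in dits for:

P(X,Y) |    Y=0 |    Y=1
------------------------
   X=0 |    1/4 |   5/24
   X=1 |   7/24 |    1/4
0.0000 dits

Mutual information: I(X;Y) = H(X) + H(Y) - H(X,Y)

Marginals:
P(X) = (11/24, 13/24), H(X) = 0.2995 dits
P(Y) = (13/24, 11/24), H(Y) = 0.2995 dits

Joint entropy: H(X,Y) = 0.5990 dits

I(X;Y) = 0.2995 + 0.2995 - 0.5990 = 0.0000 dits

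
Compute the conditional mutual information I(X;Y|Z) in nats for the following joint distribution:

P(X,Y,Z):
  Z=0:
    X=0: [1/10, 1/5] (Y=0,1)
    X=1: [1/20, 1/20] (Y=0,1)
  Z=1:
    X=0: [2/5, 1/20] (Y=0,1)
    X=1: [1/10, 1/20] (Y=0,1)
0.0222 nats

Conditional mutual information: I(X;Y|Z) = H(X|Z) + H(Y|Z) - H(X,Y|Z)

H(Z) = 0.6730
H(X,Z) = 1.2353 → H(X|Z) = 0.5623
H(Y,Z) = 1.2080 → H(Y|Z) = 0.5350
H(X,Y,Z) = 1.7481 → H(X,Y|Z) = 1.0751

I(X;Y|Z) = 0.5623 + 0.5350 - 1.0751 = 0.0222 nats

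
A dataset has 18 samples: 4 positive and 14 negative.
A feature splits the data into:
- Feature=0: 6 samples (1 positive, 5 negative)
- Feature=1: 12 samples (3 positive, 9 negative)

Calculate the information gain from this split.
0.0067 bits

Information Gain = H(Y) - H(Y|Feature)

Before split:
P(positive) = 4/18 = 0.2222
H(Y) = 0.7642 bits

After split:
Feature=0: H = 0.6500 bits (weight = 6/18)
Feature=1: H = 0.8113 bits (weight = 12/18)
H(Y|Feature) = (6/18)×0.6500 + (12/18)×0.8113 = 0.7575 bits

Information Gain = 0.7642 - 0.7575 = 0.0067 bits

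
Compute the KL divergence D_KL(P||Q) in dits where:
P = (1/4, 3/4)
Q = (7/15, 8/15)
0.0433 dits

KL divergence: D_KL(P||Q) = Σ p(x) log(p(x)/q(x))

Computing term by term:
  x=0: 1/4 × log_10[(1/4)/(7/15)] = 1/4 × -0.2711 = -0.0678
  x=1: 3/4 × log_10[(3/4)/(8/15)] = 3/4 × 0.1481 = 0.1110

D_KL(P||Q) = 0.0433 dits

Note: KL divergence is always non-negative and equals 0 iff P = Q.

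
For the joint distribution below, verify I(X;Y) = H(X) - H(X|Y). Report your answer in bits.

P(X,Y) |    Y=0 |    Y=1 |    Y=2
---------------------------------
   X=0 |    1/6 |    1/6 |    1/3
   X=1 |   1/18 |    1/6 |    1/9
I(X;Y) = 0.0441 bits

Mutual information has multiple equivalent forms:
- I(X;Y) = H(X) - H(X|Y)
- I(X;Y) = H(Y) - H(Y|X)
- I(X;Y) = H(X) + H(Y) - H(X,Y)

Computing all quantities:
H(X) = 0.9183, H(Y) = 1.5305, H(X,Y) = 2.4047
H(X|Y) = 0.8742, H(Y|X) = 1.4864

Verification:
H(X) - H(X|Y) = 0.9183 - 0.8742 = 0.0441
H(Y) - H(Y|X) = 1.5305 - 1.4864 = 0.0441
H(X) + H(Y) - H(X,Y) = 0.9183 + 1.5305 - 2.4047 = 0.0441

All forms give I(X;Y) = 0.0441 bits. ✓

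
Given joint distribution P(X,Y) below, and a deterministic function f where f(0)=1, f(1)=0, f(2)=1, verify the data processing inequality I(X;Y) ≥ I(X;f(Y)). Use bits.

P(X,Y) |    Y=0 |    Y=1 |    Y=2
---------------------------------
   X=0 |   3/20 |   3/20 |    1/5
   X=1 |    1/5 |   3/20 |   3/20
I(X;Y) = 0.0103, I(X;f(Y)) = 0.0000, inequality holds: 0.0103 ≥ 0.0000

Data Processing Inequality: For any Markov chain X → Y → Z, we have I(X;Y) ≥ I(X;Z).

Here Z = f(Y) is a deterministic function of Y, forming X → Y → Z.

Original I(X;Y) = 0.0103 bits

After applying f:
P(X,Z) where Z=f(Y):
- P(X,Z=0) = P(X,Y=1)
- P(X,Z=1) = P(X,Y=0) + P(X,Y=2)

I(X;Z) = I(X;f(Y)) = 0.0000 bits

Verification: 0.0103 ≥ 0.0000 ✓

Information cannot be created by processing; the function f can only lose information about X.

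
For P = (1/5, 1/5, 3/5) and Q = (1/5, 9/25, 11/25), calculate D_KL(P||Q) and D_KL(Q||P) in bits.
D_KL(P||Q) = 0.0989, D_KL(Q||P) = 0.1084

KL divergence is not symmetric: D_KL(P||Q) ≠ D_KL(Q||P) in general.

D_KL(P||Q) = 0.0989 bits
D_KL(Q||P) = 0.1084 bits

No, they are not equal!

This asymmetry is why KL divergence is not a true distance metric.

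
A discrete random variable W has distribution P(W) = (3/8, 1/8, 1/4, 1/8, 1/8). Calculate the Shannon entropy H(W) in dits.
0.6489 dits

Shannon entropy is H(X) = -Σ p(x) log p(x).

For P = (3/8, 1/8, 1/4, 1/8, 1/8):
H = -3/8 × log_10(3/8) -1/8 × log_10(1/8) -1/4 × log_10(1/4) -1/8 × log_10(1/8) -1/8 × log_10(1/8)
H = 0.6489 dits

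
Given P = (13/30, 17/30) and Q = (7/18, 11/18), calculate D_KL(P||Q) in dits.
0.0018 dits

KL divergence: D_KL(P||Q) = Σ p(x) log(p(x)/q(x))

Computing term by term:
  x=0: 13/30 × log_10[(13/30)/(7/18)] = 13/30 × 0.0470 = 0.0204
  x=1: 17/30 × log_10[(17/30)/(11/18)] = 17/30 × -0.0328 = -0.0186

D_KL(P||Q) = 0.0018 dits

Note: KL divergence is always non-negative and equals 0 iff P = Q.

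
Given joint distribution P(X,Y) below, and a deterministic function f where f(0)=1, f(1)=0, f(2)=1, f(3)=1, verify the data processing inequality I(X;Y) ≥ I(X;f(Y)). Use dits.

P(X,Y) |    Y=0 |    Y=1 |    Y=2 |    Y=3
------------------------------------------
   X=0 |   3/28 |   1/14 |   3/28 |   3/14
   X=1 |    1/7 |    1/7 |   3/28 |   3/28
I(X;Y) = 0.0143, I(X;f(Y)) = 0.0067, inequality holds: 0.0143 ≥ 0.0067

Data Processing Inequality: For any Markov chain X → Y → Z, we have I(X;Y) ≥ I(X;Z).

Here Z = f(Y) is a deterministic function of Y, forming X → Y → Z.

Original I(X;Y) = 0.0143 dits

After applying f:
P(X,Z) where Z=f(Y):
- P(X,Z=0) = P(X,Y=1)
- P(X,Z=1) = P(X,Y=0) + P(X,Y=2) + P(X,Y=3)

I(X;Z) = I(X;f(Y)) = 0.0067 dits

Verification: 0.0143 ≥ 0.0067 ✓

Information cannot be created by processing; the function f can only lose information about X.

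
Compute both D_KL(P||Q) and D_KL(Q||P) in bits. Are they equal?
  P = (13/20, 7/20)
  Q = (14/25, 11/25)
D_KL(P||Q) = 0.0242, D_KL(Q||P) = 0.0249

KL divergence is not symmetric: D_KL(P||Q) ≠ D_KL(Q||P) in general.

D_KL(P||Q) = 0.0242 bits
D_KL(Q||P) = 0.0249 bits

No, they are not equal!

This asymmetry is why KL divergence is not a true distance metric.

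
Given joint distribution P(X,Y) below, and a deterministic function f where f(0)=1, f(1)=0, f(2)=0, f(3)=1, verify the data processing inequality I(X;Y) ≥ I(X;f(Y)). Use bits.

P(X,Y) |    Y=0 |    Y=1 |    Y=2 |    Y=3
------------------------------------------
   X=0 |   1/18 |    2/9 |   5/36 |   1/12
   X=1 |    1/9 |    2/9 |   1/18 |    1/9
I(X;Y) = 0.0431, I(X;f(Y)) = 0.0219, inequality holds: 0.0431 ≥ 0.0219

Data Processing Inequality: For any Markov chain X → Y → Z, we have I(X;Y) ≥ I(X;Z).

Here Z = f(Y) is a deterministic function of Y, forming X → Y → Z.

Original I(X;Y) = 0.0431 bits

After applying f:
P(X,Z) where Z=f(Y):
- P(X,Z=0) = P(X,Y=1) + P(X,Y=2)
- P(X,Z=1) = P(X,Y=0) + P(X,Y=3)

I(X;Z) = I(X;f(Y)) = 0.0219 bits

Verification: 0.0431 ≥ 0.0219 ✓

Information cannot be created by processing; the function f can only lose information about X.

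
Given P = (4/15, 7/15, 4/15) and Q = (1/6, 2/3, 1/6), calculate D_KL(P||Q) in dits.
0.0366 dits

KL divergence: D_KL(P||Q) = Σ p(x) log(p(x)/q(x))

Computing term by term:
  x=0: 4/15 × log_10[(4/15)/(1/6)] = 4/15 × 0.2041 = 0.0544
  x=1: 7/15 × log_10[(7/15)/(2/3)] = 7/15 × -0.1549 = -0.0723
  x=2: 4/15 × log_10[(4/15)/(1/6)] = 4/15 × 0.2041 = 0.0544

D_KL(P||Q) = 0.0366 dits

Note: KL divergence is always non-negative and equals 0 iff P = Q.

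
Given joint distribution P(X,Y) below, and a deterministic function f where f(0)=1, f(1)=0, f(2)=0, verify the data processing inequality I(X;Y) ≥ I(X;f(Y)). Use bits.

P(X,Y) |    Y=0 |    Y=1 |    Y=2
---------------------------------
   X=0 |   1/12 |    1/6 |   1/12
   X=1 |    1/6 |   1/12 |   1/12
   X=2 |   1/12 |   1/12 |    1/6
I(X;Y) = 0.0850, I(X;f(Y)) = 0.0441, inequality holds: 0.0850 ≥ 0.0441

Data Processing Inequality: For any Markov chain X → Y → Z, we have I(X;Y) ≥ I(X;Z).

Here Z = f(Y) is a deterministic function of Y, forming X → Y → Z.

Original I(X;Y) = 0.0850 bits

After applying f:
P(X,Z) where Z=f(Y):
- P(X,Z=0) = P(X,Y=1) + P(X,Y=2)
- P(X,Z=1) = P(X,Y=0)

I(X;Z) = I(X;f(Y)) = 0.0441 bits

Verification: 0.0850 ≥ 0.0441 ✓

Information cannot be created by processing; the function f can only lose information about X.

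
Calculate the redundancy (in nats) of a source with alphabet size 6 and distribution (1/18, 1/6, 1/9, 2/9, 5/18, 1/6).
0.0997 nats

Redundancy measures how far a source is from maximum entropy:
R = H_max - H(X)

Maximum entropy for 6 symbols: H_max = log_e(6) = 1.7918 nats
Actual entropy: H(X) = 1.6920 nats
Redundancy: R = 1.7918 - 1.6920 = 0.0997 nats

This redundancy represents potential for compression: the source could be compressed by 0.0997 nats per symbol.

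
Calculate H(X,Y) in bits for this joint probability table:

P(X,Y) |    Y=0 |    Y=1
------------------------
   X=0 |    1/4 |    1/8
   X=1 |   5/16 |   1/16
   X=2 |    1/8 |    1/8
2.3994 bits

Joint entropy is H(X,Y) = -Σ_{x,y} p(x,y) log p(x,y).

Summing over all non-zero entries:
H(X,Y) = -[1/4·log_2(1/4) + 1/8·log_2(1/8) + 5/16·log_2(5/16) + 1/16·log_2(1/16) + 1/8·log_2(1/8) + 1/8·log_2(1/8)]
H(X,Y) = 2.3994 bits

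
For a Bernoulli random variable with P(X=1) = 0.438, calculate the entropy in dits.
0.2977 dits

The binary entropy function is:
H(p) = -p log(p) - (1-p) log(1-p)

H(0.438) = -0.438 × log_10(0.438) - 0.562 × log_10(0.562)
H(0.438) = 0.2977 dits

Note: Binary entropy is maximized at p=0.5 (H=1 bit) and minimized at p=0 or p=1 (H=0).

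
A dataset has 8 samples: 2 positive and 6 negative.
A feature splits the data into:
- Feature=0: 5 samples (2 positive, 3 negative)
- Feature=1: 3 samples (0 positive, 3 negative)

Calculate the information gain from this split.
0.2044 bits

Information Gain = H(Y) - H(Y|Feature)

Before split:
P(positive) = 2/8 = 0.2500
H(Y) = 0.8113 bits

After split:
Feature=0: H = 0.9710 bits (weight = 5/8)
Feature=1: H = 0.0000 bits (weight = 3/8)
H(Y|Feature) = (5/8)×0.9710 + (3/8)×0.0000 = 0.6068 bits

Information Gain = 0.8113 - 0.6068 = 0.2044 bits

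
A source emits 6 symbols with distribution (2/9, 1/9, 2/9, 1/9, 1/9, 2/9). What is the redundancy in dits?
0.0246 dits

Redundancy measures how far a source is from maximum entropy:
R = H_max - H(X)

Maximum entropy for 6 symbols: H_max = log_10(6) = 0.7782 dits
Actual entropy: H(X) = 0.7536 dits
Redundancy: R = 0.7782 - 0.7536 = 0.0246 dits

This redundancy represents potential for compression: the source could be compressed by 0.0246 dits per symbol.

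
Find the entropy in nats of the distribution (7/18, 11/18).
0.6682 nats

Shannon entropy is H(X) = -Σ p(x) log p(x).

For P = (7/18, 11/18):
H = -7/18 × log_e(7/18) -11/18 × log_e(11/18)
H = 0.6682 nats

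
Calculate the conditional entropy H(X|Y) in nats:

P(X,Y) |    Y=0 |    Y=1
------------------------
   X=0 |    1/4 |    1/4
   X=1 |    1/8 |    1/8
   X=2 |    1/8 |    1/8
1.0397 nats

Using the chain rule: H(X|Y) = H(X,Y) - H(Y)

First, compute H(X,Y) = 1.7329 nats

Marginal P(Y) = (1/2, 1/2)
H(Y) = 0.6931 nats

H(X|Y) = H(X,Y) - H(Y) = 1.7329 - 0.6931 = 1.0397 nats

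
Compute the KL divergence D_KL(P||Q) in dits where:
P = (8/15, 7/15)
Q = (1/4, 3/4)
0.0793 dits

KL divergence: D_KL(P||Q) = Σ p(x) log(p(x)/q(x))

Computing term by term:
  x=0: 8/15 × log_10[(8/15)/(1/4)] = 8/15 × 0.3291 = 0.1755
  x=1: 7/15 × log_10[(7/15)/(3/4)] = 7/15 × -0.2061 = -0.0962

D_KL(P||Q) = 0.0793 dits

Note: KL divergence is always non-negative and equals 0 iff P = Q.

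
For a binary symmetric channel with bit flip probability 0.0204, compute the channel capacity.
0.8563 bits

For a binary symmetric channel (BSC) with error probability p:
Capacity C = 1 - H(p) bits per symbol

where H(p) = -p log₂(p) - (1-p) log₂(1-p) is the binary entropy function.

H(0.0204) = 0.1437 bits
C = 1 - 0.1437 = 0.8563 bits per symbol

This means we can reliably transmit up to 0.8563 bits of information per channel use.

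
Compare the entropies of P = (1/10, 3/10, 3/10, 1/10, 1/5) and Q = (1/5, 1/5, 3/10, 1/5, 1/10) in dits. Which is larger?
Q

Computing entropies in dits:
H(P) = 0.6535
H(Q) = 0.6762

Distribution Q has higher entropy.

Intuition: The distribution closer to uniform (more spread out) has higher entropy.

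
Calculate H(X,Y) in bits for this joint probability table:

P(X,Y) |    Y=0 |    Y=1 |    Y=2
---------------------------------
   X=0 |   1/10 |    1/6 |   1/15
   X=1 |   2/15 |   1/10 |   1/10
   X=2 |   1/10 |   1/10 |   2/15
3.1274 bits

Joint entropy is H(X,Y) = -Σ_{x,y} p(x,y) log p(x,y).

Summing over all non-zero entries:
H(X,Y) = -[1/10·log_2(1/10) + 1/6·log_2(1/6) + 1/15·log_2(1/15) + 2/15·log_2(2/15) + 1/10·log_2(1/10) + 1/10·log_2(1/10) + 1/10·log_2(1/10) + 1/10·log_2(1/10) + 2/15·log_2(2/15)]
H(X,Y) = 3.1274 bits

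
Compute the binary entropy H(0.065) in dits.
0.1045 dits

The binary entropy function is:
H(p) = -p log(p) - (1-p) log(1-p)

H(0.065) = -0.065 × log_10(0.065) - 0.935 × log_10(0.935)
H(0.065) = 0.1045 dits

Note: Binary entropy is maximized at p=0.5 (H=1 bit) and minimized at p=0 or p=1 (H=0).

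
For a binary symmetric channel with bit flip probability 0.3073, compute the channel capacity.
0.1100 bits

For a binary symmetric channel (BSC) with error probability p:
Capacity C = 1 - H(p) bits per symbol

where H(p) = -p log₂(p) - (1-p) log₂(1-p) is the binary entropy function.

H(0.3073) = 0.8900 bits
C = 1 - 0.8900 = 0.1100 bits per symbol

This means we can reliably transmit up to 0.1100 bits of information per channel use.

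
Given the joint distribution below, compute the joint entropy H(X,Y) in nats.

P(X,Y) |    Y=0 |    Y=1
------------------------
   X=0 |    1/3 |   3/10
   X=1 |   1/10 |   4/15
1.3101 nats

Joint entropy is H(X,Y) = -Σ_{x,y} p(x,y) log p(x,y).

Summing over all non-zero entries:
H(X,Y) = -[1/3·log_e(1/3) + 3/10·log_e(3/10) + 1/10·log_e(1/10) + 4/15·log_e(4/15)]
H(X,Y) = 1.3101 nats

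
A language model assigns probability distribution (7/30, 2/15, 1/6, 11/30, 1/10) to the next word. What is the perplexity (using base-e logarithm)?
4.5041

Perplexity is e^H (or exp(H) for natural log).

First, H = -Σ p log p = 1.5050 nats
Perplexity = e^1.5050 = 4.5041

Interpretation: The model's uncertainty is equivalent to choosing uniformly among 4.5 options.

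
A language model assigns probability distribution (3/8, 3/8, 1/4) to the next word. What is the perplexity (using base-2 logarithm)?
2.9512

Perplexity is 2^H (or exp(H) for natural log).

First, H = -Σ p log p = 1.5613 bits
Perplexity = 2^1.5613 = 2.9512

Interpretation: The model's uncertainty is equivalent to choosing uniformly among 3.0 options.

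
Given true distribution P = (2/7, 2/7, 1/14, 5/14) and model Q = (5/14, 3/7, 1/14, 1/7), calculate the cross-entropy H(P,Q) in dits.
0.6166 dits

Cross-entropy: H(P,Q) = -Σ p(x) log q(x)

Alternatively: H(P,Q) = H(P) + D_KL(P||Q)
H(P) = 0.5525 dits
D_KL(P||Q) = 0.0641 dits

H(P,Q) = 0.5525 + 0.0641 = 0.6166 dits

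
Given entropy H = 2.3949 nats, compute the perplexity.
10.9671

Perplexity is e^H (or exp(H) for natural log).

H = 2.3949 nats
Perplexity = e^2.3949 = 10.9671

Interpretation: The model's uncertainty is equivalent to choosing uniformly among 11.0 options.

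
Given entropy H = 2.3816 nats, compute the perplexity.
10.8222

Perplexity is e^H (or exp(H) for natural log).

H = 2.3816 nats
Perplexity = e^2.3816 = 10.8222

Interpretation: The model's uncertainty is equivalent to choosing uniformly among 10.8 options.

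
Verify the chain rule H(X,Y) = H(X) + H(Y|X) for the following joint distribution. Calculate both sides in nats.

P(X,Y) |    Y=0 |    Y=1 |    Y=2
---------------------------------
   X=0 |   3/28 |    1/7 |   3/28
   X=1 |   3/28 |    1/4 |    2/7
H(X,Y) = 1.7004, H(X) = 0.6518, H(Y|X) = 1.0487 (all in nats)

Chain rule: H(X,Y) = H(X) + H(Y|X)

Left side — joint entropy directly:
H(X,Y) = -Σ p(x,y) log p(x,y) = 1.7004 nats

Right side — compute H(Y|X) from the conditional distributions:
P(X) = (5/14, 9/14), so H(X) = 0.6518 nats
H(Y|X) = Σ_x P(X=x) · H(Y|X=x):
  P(Y|X=0) = (3/10, 2/5, 3/10), H(Y|X=0) = 1.0889, weight P(X=0) = 5/14
  P(Y|X=1) = (1/6, 7/18, 4/9), H(Y|X=1) = 1.0263, weight P(X=1) = 9/14
H(Y|X) = 1.0487 nats

H(X) + H(Y|X) = 0.6518 + 1.0487 = 1.7004 nats

Both sides equal 1.7004 nats. ✓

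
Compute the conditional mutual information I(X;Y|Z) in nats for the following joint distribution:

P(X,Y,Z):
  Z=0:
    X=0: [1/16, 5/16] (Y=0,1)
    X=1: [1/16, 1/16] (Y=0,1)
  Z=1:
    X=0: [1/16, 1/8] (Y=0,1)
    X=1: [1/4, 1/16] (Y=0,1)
0.0806 nats

Conditional mutual information: I(X;Y|Z) = H(X|Z) + H(Y|Z) - H(X,Y|Z)

H(Z) = 0.6931
H(X,Z) = 1.3051 → H(X|Z) = 0.6119
H(Y,Z) = 1.3051 → H(Y|Z) = 0.6119
H(X,Y,Z) = 1.8364 → H(X,Y|Z) = 1.1433

I(X;Y|Z) = 0.6119 + 0.6119 - 1.1433 = 0.0806 nats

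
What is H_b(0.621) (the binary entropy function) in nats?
0.6636 nats

The binary entropy function is:
H(p) = -p log(p) - (1-p) log(1-p)

H(0.621) = -0.621 × log_e(0.621) - 0.379 × log_e(0.379)
H(0.621) = 0.6636 nats

Note: Binary entropy is maximized at p=0.5 (H=1 bit) and minimized at p=0 or p=1 (H=0).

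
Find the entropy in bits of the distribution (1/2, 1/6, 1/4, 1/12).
1.7296 bits

Shannon entropy is H(X) = -Σ p(x) log p(x).

For P = (1/2, 1/6, 1/4, 1/12):
H = -1/2 × log_2(1/2) -1/6 × log_2(1/6) -1/4 × log_2(1/4) -1/12 × log_2(1/12)
H = 1.7296 bits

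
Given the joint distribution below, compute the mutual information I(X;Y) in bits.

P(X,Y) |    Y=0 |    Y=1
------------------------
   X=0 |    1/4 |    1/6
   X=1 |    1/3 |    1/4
0.0006 bits

Mutual information: I(X;Y) = H(X) + H(Y) - H(X,Y)

Marginals:
P(X) = (5/12, 7/12), H(X) = 0.9799 bits
P(Y) = (7/12, 5/12), H(Y) = 0.9799 bits

Joint entropy: H(X,Y) = 1.9591 bits

I(X;Y) = 0.9799 + 0.9799 - 1.9591 = 0.0006 bits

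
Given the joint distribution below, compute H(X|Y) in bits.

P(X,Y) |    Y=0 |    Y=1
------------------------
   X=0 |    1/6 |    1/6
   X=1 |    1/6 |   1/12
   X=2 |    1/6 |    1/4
1.5221 bits

Using the chain rule: H(X|Y) = H(X,Y) - H(Y)

First, compute H(X,Y) = 2.5221 bits

Marginal P(Y) = (1/2, 1/2)
H(Y) = 1.0000 bits

H(X|Y) = H(X,Y) - H(Y) = 2.5221 - 1.0000 = 1.5221 bits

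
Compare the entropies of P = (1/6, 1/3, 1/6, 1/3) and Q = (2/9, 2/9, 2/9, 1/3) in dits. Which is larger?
Q

Computing entropies in dits:
H(P) = 0.5775
H(Q) = 0.5945

Distribution Q has higher entropy.

Intuition: The distribution closer to uniform (more spread out) has higher entropy.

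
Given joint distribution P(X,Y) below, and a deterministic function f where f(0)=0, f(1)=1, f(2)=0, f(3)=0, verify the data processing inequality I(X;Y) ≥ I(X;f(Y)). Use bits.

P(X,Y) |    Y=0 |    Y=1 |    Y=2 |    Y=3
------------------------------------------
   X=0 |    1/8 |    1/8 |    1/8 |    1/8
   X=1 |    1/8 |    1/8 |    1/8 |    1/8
I(X;Y) = 0.0000, I(X;f(Y)) = 0.0000, inequality holds: 0.0000 ≥ 0.0000

Data Processing Inequality: For any Markov chain X → Y → Z, we have I(X;Y) ≥ I(X;Z).

Here Z = f(Y) is a deterministic function of Y, forming X → Y → Z.

Original I(X;Y) = 0.0000 bits

After applying f:
P(X,Z) where Z=f(Y):
- P(X,Z=0) = P(X,Y=0) + P(X,Y=2) + P(X,Y=3)
- P(X,Z=1) = P(X,Y=1)

I(X;Z) = I(X;f(Y)) = 0.0000 bits

Verification: 0.0000 ≥ 0.0000 ✓

Information cannot be created by processing; the function f can only lose information about X.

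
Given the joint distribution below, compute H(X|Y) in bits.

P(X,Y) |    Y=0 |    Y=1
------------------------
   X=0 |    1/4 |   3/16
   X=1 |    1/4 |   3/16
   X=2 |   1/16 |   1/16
1.4169 bits

Using the chain rule: H(X|Y) = H(X,Y) - H(Y)

First, compute H(X,Y) = 2.4056 bits

Marginal P(Y) = (9/16, 7/16)
H(Y) = 0.9887 bits

H(X|Y) = H(X,Y) - H(Y) = 2.4056 - 0.9887 = 1.4169 bits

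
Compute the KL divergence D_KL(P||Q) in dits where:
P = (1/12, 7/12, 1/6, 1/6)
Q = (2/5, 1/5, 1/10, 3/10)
0.2088 dits

KL divergence: D_KL(P||Q) = Σ p(x) log(p(x)/q(x))

Computing term by term:
  x=0: 1/12 × log_10[(1/12)/(2/5)] = 1/12 × -0.6812 = -0.0568
  x=1: 7/12 × log_10[(7/12)/(1/5)] = 7/12 × 0.4649 = 0.2712
  x=2: 1/6 × log_10[(1/6)/(1/10)] = 1/6 × 0.2218 = 0.0370
  x=3: 1/6 × log_10[(1/6)/(3/10)] = 1/6 × -0.2553 = -0.0425

D_KL(P||Q) = 0.2088 dits

Note: KL divergence is always non-negative and equals 0 iff P = Q.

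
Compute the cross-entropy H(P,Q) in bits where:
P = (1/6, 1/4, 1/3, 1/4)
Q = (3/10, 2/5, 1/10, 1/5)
2.3078 bits

Cross-entropy: H(P,Q) = -Σ p(x) log q(x)

Alternatively: H(P,Q) = H(P) + D_KL(P||Q)
H(P) = 1.9591 bits
D_KL(P||Q) = 0.3486 bits

H(P,Q) = 1.9591 + 0.3486 = 2.3078 bits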